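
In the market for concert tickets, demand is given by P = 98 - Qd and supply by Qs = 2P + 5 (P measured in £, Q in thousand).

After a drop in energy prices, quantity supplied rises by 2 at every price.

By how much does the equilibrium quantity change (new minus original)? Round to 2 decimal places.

Initially, 98 - P = 2P + 5, so 93 = 3P and P = 31, Q = 67.
The shock moves the curves to Qd = 98 - P and Qs = 2P + 7.
New equilibrium: 98 - P = 2P + 7 ⇒ 91 = 3P ⇒ P = 91/3 ≈ 30.3333, Q = 203/3 ≈ 67.6667.
ΔQ = 67.6667 − 67 = +0.67.

+0.67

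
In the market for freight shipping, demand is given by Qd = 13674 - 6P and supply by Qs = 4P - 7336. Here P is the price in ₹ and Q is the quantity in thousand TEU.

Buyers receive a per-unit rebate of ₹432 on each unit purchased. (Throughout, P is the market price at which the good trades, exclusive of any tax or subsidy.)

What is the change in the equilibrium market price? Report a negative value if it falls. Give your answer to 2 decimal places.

Initially, 13674 - 6P = 4P - 7336, so 21010 = 10P and P = 2101, Q = 1068.
Since buyers' out-of-pocket price is the market price minus the rebate, the effective demand curve becomes Qd = 16266 - 6P.
Equate the new curves: 16266 - 6P = 4P - 7336, giving 23602 = 10P, P = 2360.2, Q = 2104.8.
ΔP = 2360.2 − 2101 = +259.20.

+259.20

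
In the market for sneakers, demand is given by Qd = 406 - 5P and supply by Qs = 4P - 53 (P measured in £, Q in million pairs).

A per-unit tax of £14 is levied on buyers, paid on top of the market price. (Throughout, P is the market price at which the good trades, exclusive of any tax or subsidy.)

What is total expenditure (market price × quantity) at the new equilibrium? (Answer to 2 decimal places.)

Initially, 406 - 5P = 4P - 53, so 459 = 9P and P = 51, Q = 151.
Since buyers pay the price plus the tax, the effective demand curve becomes Qd = 336 - 5P.
Setting them equal: 336 - 5P = 4P - 53 → 389 = 9P, so P = 389/9 ≈ 43.2222 and Q = 1079/9 ≈ 119.8889.
New expenditure = 43.2222 × 119.8889 = 5181.86.

5181.86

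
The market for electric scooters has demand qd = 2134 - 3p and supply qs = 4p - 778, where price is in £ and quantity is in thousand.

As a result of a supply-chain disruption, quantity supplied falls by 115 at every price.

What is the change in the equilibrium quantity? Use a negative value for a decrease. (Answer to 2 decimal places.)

-49.29

Initially, 2134 - 3p = 4p - 778, so 2912 = 7p and p = 416, q = 886.
The shock moves the curves to qd = 2134 - 3p and qs = 4p - 893.
Equate the new curves: 2134 - 3p = 4p - 893, giving 3027 = 7p, p = 3027/7 ≈ 432.4286, q = 5857/7 ≈ 836.7143.
Δq = 836.7143 − 886 = -49.29.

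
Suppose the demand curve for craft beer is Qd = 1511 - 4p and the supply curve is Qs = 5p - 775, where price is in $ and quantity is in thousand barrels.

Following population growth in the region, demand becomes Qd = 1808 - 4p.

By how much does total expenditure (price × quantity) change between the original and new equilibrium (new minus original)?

Initially, 1511 - 4p = 5p - 775, so 2286 = 9p and p = 254, Q = 495.
The new curves are Qd = 1808 - 4p (demand) and Qs = 5p - 775 (supply).
Equate the new curves: 1808 - 4p = 5p - 775, giving 2583 = 9p, p = 287, Q = 660.
Expenditure moves from 254×495 = 125730 to 287×660 = 189420; change = +63690.

+63690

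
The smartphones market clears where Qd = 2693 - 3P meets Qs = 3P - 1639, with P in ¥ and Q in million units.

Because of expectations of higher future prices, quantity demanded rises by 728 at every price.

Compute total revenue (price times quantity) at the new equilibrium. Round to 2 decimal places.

751410.00

Solve the original market: 2693 - 3P = 3P - 1639, hence P = 722 and Q = 527.
The shock moves the curves to Qd = 3421 - 3P and Qs = 3P - 1639.
Clearing the new market: 3421 - 3P = 3P - 1639, so P = 2530/3 ≈ 843.3333 and Q = 891.
New expenditure = 843.3333 × 891 = 751410.00.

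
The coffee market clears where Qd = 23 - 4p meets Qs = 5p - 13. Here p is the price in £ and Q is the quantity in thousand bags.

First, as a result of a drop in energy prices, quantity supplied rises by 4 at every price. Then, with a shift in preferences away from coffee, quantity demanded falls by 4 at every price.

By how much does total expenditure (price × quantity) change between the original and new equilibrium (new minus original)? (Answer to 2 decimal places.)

-7.60

Before the shock: 23 - 4p = 5p - 13 ⇒ 36 = 9p ⇒ p = 4, Q = 7.
After the shift, demand is Qd = 19 - 4p and supply is Qs = 5p - 9.
Setting them equal: 19 - 4p = 5p - 9 → 28 = 9p, so p = 28/9 ≈ 3.1111 and Q = 59/9 ≈ 6.5556.
Expenditure moves from 4×7 = 28 to 3.1111×6.5556 = 20.3951; change = -7.60.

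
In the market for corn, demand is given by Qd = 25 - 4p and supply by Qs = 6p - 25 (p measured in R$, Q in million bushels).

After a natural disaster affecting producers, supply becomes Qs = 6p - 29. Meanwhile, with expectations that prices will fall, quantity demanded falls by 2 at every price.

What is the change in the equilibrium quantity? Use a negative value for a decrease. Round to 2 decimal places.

Initially, 25 - 4p = 6p - 25, so 50 = 10p and p = 5, Q = 5.
The new curves are Qd = 23 - 4p (demand) and Qs = 6p - 29 (supply).
Setting them equal: 23 - 4p = 6p - 29 → 52 = 10p, so p = 5.2 and Q = 2.2.
ΔQ = 2.2 − 5 = -2.80.

-2.80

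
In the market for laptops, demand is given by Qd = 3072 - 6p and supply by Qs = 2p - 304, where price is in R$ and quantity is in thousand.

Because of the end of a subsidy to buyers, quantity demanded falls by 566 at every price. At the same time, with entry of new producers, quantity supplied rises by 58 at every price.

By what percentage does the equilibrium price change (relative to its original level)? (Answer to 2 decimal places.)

Before the shock: 3072 - 6p = 2p - 304 ⇒ 3376 = 8p ⇒ p = 422, Q = 540.
The new curves are Qd = 2506 - 6p (demand) and Qs = 2p - 246 (supply).
New equilibrium: 2506 - 6p = 2p - 246 ⇒ 2752 = 8p ⇒ p = 344, Q = 442.
%Δp = (344 − 422) / 422 × 100 = -18.48%.

-18.48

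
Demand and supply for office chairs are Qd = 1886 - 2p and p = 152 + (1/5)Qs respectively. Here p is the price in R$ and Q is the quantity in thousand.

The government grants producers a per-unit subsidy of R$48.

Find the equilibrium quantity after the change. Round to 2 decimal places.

Before the shock: 1886 - 2p = 5p - 760 ⇒ 2646 = 7p ⇒ p = 378, Q = 1130.
Since sellers receive the price plus the subsidy, the effective supply curve becomes Qs = 5p - 520.
Clearing the new market: 1886 - 2p = 5p - 520, so p = 2406/7 ≈ 343.7143 and Q = 8390/7 ≈ 1198.5714.

1198.57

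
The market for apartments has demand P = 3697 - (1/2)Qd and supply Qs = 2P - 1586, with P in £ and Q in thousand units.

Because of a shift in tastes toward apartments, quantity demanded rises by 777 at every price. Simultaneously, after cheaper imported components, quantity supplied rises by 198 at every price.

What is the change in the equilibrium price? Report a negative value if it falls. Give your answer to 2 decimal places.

+144.75

Solve the original market: 7394 - 2P = 2P - 1586, hence P = 2245 and Q = 2904.
The shock moves the curves to Qd = 8171 - 2P and Qs = 2P - 1388.
Clearing the new market: 8171 - 2P = 2P - 1388, so P = 2389.75 and Q = 3391.5.
ΔP = 2389.75 − 2245 = +144.75.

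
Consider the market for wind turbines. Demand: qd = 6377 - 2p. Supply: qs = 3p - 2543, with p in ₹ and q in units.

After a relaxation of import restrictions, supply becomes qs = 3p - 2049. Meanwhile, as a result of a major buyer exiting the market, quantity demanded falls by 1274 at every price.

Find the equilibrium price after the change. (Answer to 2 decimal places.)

Before the shock: 6377 - 2p = 3p - 2543 ⇒ 8920 = 5p ⇒ p = 1784, q = 2809.
With the change applied: demand qd = 5103 - 2p, supply qs = 3p - 2049.
Setting them equal: 5103 - 2p = 3p - 2049 → 7152 = 5p, so p = 1430.4 and q = 2242.2.

1430.40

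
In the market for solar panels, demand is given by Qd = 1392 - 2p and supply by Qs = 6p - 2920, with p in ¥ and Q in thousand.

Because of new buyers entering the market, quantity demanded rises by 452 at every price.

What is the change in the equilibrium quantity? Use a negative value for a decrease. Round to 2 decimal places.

+339.00

Initially, 1392 - 2p = 6p - 2920, so 4312 = 8p and p = 539, Q = 314.
The shock moves the curves to Qd = 1844 - 2p and Qs = 6p - 2920.
Equate the new curves: 1844 - 2p = 6p - 2920, giving 4764 = 8p, p = 595.5, Q = 653.
ΔQ = 653 − 314 = +339.00.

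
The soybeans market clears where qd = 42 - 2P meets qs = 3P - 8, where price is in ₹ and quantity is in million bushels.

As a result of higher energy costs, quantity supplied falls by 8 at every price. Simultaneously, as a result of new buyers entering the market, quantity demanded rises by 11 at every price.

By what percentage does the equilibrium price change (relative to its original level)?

Solve the original market: 42 - 2P = 3P - 8, hence P = 10 and q = 22.
The shock moves the curves to qd = 53 - 2P and qs = 3P - 16.
Equate the new curves: 53 - 2P = 3P - 16, giving 69 = 5P, P = 13.8, q = 25.4.
%ΔP = (13.8 − 10) / 10 × 100 = +38%.

+38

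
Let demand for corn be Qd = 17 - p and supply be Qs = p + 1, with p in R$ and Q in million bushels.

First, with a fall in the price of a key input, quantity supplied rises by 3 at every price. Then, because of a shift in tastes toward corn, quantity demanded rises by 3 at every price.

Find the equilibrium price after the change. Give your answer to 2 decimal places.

Original equilibrium: 17 - p = p + 1 gives 16 = 2p, so p = 8 and Q = 9.
The new curves are Qd = 20 - p (demand) and Qs = p + 4 (supply).
Setting them equal: 20 - p = p + 4 → 16 = 2p, so p = 8 and Q = 12.

8.00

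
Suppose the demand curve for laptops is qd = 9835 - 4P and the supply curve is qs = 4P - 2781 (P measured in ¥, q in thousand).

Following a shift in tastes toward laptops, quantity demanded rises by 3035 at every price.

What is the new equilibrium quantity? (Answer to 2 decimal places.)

5044.50

Solve the original market: 9835 - 4P = 4P - 2781, hence P = 1577 and q = 3527.
The shock moves the curves to qd = 12870 - 4P and qs = 4P - 2781.
Setting them equal: 12870 - 4P = 4P - 2781 → 15651 = 8P, so P = 1956.375 and q = 5044.5.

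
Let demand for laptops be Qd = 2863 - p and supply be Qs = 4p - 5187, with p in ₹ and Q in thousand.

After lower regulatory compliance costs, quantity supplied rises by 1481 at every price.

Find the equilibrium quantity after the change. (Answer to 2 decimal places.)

1549.20

Original equilibrium: 2863 - p = 4p - 5187 gives 8050 = 5p, so p = 1610 and Q = 1253.
After the shift, demand is Qd = 2863 - p and supply is Qs = 4p - 3706.
Equate the new curves: 2863 - p = 4p - 3706, giving 6569 = 5p, p = 1313.8, Q = 1549.2.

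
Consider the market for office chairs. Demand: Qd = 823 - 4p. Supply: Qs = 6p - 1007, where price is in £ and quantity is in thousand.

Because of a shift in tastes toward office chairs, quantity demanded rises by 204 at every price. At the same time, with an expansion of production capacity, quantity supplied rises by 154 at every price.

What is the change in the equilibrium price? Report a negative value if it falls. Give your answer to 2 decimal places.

+5.00

Original equilibrium: 823 - 4p = 6p - 1007 gives 1830 = 10p, so p = 183 and Q = 91.
The shock moves the curves to Qd = 1027 - 4p and Qs = 6p - 853.
Clearing the new market: 1027 - 4p = 6p - 853, so p = 188 and Q = 275.
Δp = 188 − 183 = +5.00.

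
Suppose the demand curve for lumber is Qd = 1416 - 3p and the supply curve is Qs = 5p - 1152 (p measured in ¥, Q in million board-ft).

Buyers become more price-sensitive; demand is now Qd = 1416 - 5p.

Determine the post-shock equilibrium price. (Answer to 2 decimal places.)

256.80

Before the shock: 1416 - 3p = 5p - 1152 ⇒ 2568 = 8p ⇒ p = 321, Q = 453.
With the change applied: demand Qd = 1416 - 5p, supply Qs = 5p - 1152.
Setting them equal: 1416 - 5p = 5p - 1152 → 2568 = 10p, so p = 256.8 and Q = 132.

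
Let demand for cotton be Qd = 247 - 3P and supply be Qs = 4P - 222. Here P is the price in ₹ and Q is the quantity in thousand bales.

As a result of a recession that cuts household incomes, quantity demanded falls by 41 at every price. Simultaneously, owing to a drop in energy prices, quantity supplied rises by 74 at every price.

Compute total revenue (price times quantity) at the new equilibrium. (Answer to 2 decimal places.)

2745.31

Initially, 247 - 3P = 4P - 222, so 469 = 7P and P = 67, Q = 46.
With the change applied: demand Qd = 206 - 3P, supply Qs = 4P - 148.
Equate the new curves: 206 - 3P = 4P - 148, giving 354 = 7P, P = 354/7 ≈ 50.5714, Q = 380/7 ≈ 54.2857.
New expenditure = 50.5714 × 54.2857 = 2745.31.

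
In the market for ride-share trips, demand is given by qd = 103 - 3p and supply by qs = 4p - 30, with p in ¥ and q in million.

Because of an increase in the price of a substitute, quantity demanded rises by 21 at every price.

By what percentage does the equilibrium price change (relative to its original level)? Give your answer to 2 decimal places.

Original equilibrium: 103 - 3p = 4p - 30 gives 133 = 7p, so p = 19 and q = 46.
The shock moves the curves to qd = 124 - 3p and qs = 4p - 30.
Clearing the new market: 124 - 3p = 4p - 30, so p = 22 and q = 58.
%Δp = (22 − 19) / 19 × 100 = +15.79%.

+15.79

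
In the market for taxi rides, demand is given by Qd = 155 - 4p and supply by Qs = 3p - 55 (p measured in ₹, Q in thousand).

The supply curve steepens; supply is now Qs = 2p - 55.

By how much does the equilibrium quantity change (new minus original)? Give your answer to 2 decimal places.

-20.00

Original equilibrium: 155 - 4p = 3p - 55 gives 210 = 7p, so p = 30 and Q = 35.
After the shift, demand is Qd = 155 - 4p and supply is Qs = 2p - 55.
New equilibrium: 155 - 4p = 2p - 55 ⇒ 210 = 6p ⇒ p = 35, Q = 15.
ΔQ = 15 − 35 = -20.00.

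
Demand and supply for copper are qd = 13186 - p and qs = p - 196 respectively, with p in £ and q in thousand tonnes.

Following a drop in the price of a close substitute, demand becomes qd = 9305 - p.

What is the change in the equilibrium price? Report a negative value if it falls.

Original equilibrium: 13186 - p = p - 196 gives 13382 = 2p, so p = 6691 and q = 6495.
With the change applied: demand qd = 9305 - p, supply qs = p - 196.
Clearing the new market: 9305 - p = p - 196, so p = 4750.5 and q = 4554.5.
Δp = 4750.5 − 6691 = -1940.5.

-1940.5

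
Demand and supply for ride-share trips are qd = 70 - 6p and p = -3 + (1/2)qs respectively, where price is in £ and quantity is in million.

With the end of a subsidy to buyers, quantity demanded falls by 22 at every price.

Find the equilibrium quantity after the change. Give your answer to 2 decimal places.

16.50

Original equilibrium: 70 - 6p = 2p + 6 gives 64 = 8p, so p = 8 and q = 22.
The shock moves the curves to qd = 48 - 6p and qs = 2p + 6.
Setting them equal: 48 - 6p = 2p + 6 → 42 = 8p, so p = 5.25 and q = 16.5.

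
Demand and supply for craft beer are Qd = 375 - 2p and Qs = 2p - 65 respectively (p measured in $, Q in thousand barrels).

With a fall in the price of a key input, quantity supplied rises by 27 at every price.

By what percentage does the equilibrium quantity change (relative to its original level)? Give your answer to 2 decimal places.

+8.71

Before the shock: 375 - 2p = 2p - 65 ⇒ 440 = 4p ⇒ p = 110, Q = 155.
The shock moves the curves to Qd = 375 - 2p and Qs = 2p - 38.
Equate the new curves: 375 - 2p = 2p - 38, giving 413 = 4p, p = 103.25, Q = 168.5.
%ΔQ = (168.5 − 155) / 155 × 100 = +8.71%.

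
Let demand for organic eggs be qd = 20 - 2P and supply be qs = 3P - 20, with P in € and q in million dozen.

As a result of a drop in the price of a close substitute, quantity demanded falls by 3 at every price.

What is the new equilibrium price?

Before the shock: 20 - 2P = 3P - 20 ⇒ 40 = 5P ⇒ P = 8, q = 4.
With the change applied: demand qd = 17 - 2P, supply qs = 3P - 20.
Setting them equal: 17 - 2P = 3P - 20 → 37 = 5P, so P = 7.4 and q = 2.2.

7.4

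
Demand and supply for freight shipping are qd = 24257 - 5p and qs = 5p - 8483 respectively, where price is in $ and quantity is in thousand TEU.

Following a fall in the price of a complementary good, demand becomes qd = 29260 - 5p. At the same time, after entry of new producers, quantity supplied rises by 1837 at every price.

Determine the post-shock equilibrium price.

3590.6

Solve the original market: 24257 - 5p = 5p - 8483, hence p = 3274 and q = 7887.
After the shift, demand is qd = 29260 - 5p and supply is qs = 5p - 6646.
Setting them equal: 29260 - 5p = 5p - 6646 → 35906 = 10p, so p = 3590.6 and q = 11307.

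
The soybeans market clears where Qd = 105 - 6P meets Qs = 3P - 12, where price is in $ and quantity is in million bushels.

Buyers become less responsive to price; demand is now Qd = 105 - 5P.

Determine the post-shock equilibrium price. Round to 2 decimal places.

14.63

Original equilibrium: 105 - 6P = 3P - 12 gives 117 = 9P, so P = 13 and Q = 27.
The shock moves the curves to Qd = 105 - 5P and Qs = 3P - 12.
New equilibrium: 105 - 5P = 3P - 12 ⇒ 117 = 8P ⇒ P = 14.625, Q = 31.875.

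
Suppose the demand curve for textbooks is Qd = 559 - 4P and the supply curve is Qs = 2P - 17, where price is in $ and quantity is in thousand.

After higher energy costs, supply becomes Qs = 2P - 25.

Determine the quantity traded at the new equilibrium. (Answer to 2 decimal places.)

169.67

Original equilibrium: 559 - 4P = 2P - 17 gives 576 = 6P, so P = 96 and Q = 175.
With the change applied: demand Qd = 559 - 4P, supply Qs = 2P - 25.
Clearing the new market: 559 - 4P = 2P - 25, so P = 292/3 ≈ 97.3333 and Q = 509/3 ≈ 169.6667.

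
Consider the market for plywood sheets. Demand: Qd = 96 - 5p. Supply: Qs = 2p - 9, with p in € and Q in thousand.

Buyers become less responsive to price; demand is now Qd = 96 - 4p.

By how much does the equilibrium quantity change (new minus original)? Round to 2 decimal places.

+5.00

Initially, 96 - 5p = 2p - 9, so 105 = 7p and p = 15, Q = 21.
With the change applied: demand Qd = 96 - 4p, supply Qs = 2p - 9.
Setting them equal: 96 - 4p = 2p - 9 → 105 = 6p, so p = 17.5 and Q = 26.
ΔQ = 26 − 21 = +5.00.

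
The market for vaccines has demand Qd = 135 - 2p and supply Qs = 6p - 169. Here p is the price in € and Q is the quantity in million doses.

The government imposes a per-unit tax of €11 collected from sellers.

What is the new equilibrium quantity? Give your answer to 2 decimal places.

42.50

Original equilibrium: 135 - 2p = 6p - 169 gives 304 = 8p, so p = 38 and Q = 59.
Since sellers keep the price net of the tax, the effective supply curve becomes Qs = 6p - 235.
New equilibrium: 135 - 2p = 6p - 235 ⇒ 370 = 8p ⇒ p = 46.25, Q = 42.5.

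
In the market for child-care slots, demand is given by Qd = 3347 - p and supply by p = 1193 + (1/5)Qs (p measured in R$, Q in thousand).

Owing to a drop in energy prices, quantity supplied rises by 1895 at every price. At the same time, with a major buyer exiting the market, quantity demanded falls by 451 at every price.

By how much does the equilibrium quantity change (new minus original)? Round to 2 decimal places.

-60.00

Initially, 3347 - p = 5p - 5965, so 9312 = 6p and p = 1552, Q = 1795.
The shock moves the curves to Qd = 2896 - p and Qs = 5p - 4070.
Setting them equal: 2896 - p = 5p - 4070 → 6966 = 6p, so p = 1161 and Q = 1735.
ΔQ = 1735 − 1795 = -60.00.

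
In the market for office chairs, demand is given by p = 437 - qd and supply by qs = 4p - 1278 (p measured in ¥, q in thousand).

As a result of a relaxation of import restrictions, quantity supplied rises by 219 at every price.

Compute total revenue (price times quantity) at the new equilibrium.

Initially, 437 - p = 4p - 1278, so 1715 = 5p and p = 343, q = 94.
With the change applied: demand qd = 437 - p, supply qs = 4p - 1059.
Equate the new curves: 437 - p = 4p - 1059, giving 1496 = 5p, p = 299.2, q = 137.8.
New expenditure = 299.2 × 137.8 = 41229.76.

41229.76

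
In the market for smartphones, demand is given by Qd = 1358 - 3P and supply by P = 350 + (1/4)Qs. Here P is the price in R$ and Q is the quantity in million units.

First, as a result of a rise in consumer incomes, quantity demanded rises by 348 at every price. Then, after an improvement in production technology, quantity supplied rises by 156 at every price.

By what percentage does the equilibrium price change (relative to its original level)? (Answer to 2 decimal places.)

+6.96

Original equilibrium: 1358 - 3P = 4P - 1400 gives 2758 = 7P, so P = 394 and Q = 176.
The new curves are Qd = 1706 - 3P (demand) and Qs = 4P - 1244 (supply).
New equilibrium: 1706 - 3P = 4P - 1244 ⇒ 2950 = 7P ⇒ P = 2950/7 ≈ 421.4286, Q = 3092/7 ≈ 441.7143.
%ΔP = (421.4286 − 394) / 394 × 100 = +6.96%.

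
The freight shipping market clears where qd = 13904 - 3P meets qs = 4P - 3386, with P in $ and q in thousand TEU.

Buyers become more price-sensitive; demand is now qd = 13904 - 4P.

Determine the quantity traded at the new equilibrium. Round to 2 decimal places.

Initially, 13904 - 3P = 4P - 3386, so 17290 = 7P and P = 2470, q = 6494.
The shock moves the curves to qd = 13904 - 4P and qs = 4P - 3386.
Equate the new curves: 13904 - 4P = 4P - 3386, giving 17290 = 8P, P = 2161.25, q = 5259.

5259.00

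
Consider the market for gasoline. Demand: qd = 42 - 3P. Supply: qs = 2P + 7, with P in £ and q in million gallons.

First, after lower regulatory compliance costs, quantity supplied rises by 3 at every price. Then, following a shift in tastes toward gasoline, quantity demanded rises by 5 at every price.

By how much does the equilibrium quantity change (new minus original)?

+3.8

Solve the original market: 42 - 3P = 2P + 7, hence P = 7 and q = 21.
After the shift, demand is qd = 47 - 3P and supply is qs = 2P + 10.
Setting them equal: 47 - 3P = 2P + 10 → 37 = 5P, so P = 7.4 and q = 24.8.
Δq = 24.8 − 21 = +3.8.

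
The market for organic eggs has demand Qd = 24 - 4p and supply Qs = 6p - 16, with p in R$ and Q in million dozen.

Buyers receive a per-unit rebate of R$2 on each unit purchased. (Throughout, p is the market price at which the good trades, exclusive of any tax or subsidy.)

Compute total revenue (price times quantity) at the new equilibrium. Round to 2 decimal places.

Original equilibrium: 24 - 4p = 6p - 16 gives 40 = 10p, so p = 4 and Q = 8.
Since buyers' out-of-pocket price is the market price minus the rebate, the effective demand curve becomes Qd = 32 - 4p.
Equate the new curves: 32 - 4p = 6p - 16, giving 48 = 10p, p = 4.8, Q = 12.8.
New expenditure = 4.8 × 12.8 = 61.44.

61.44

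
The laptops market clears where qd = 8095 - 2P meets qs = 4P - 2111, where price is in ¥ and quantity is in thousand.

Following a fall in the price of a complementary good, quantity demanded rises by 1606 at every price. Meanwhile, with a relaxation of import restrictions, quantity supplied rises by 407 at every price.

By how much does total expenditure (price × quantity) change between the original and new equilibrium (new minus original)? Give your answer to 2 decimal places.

+3230856.44

Initially, 8095 - 2P = 4P - 2111, so 10206 = 6P and P = 1701, q = 4693.
After the shift, demand is qd = 9701 - 2P and supply is qs = 4P - 1704.
New equilibrium: 9701 - 2P = 4P - 1704 ⇒ 11405 = 6P ⇒ P = 11405/6 ≈ 1900.8333, q = 17698/3 ≈ 5899.3333.
Expenditure moves from 1701×4693 = 7982793 to 1900.8333×5899.3333 = 11213649.4444; change = +3230856.44.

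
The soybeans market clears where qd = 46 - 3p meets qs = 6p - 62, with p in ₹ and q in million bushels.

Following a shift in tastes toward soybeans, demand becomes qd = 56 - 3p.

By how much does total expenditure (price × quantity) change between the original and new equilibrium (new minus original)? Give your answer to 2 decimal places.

+98.52

Solve the original market: 46 - 3p = 6p - 62, hence p = 12 and q = 10.
With the change applied: demand qd = 56 - 3p, supply qs = 6p - 62.
Equate the new curves: 56 - 3p = 6p - 62, giving 118 = 9p, p = 118/9 ≈ 13.1111, q = 50/3 ≈ 16.6667.
Expenditure moves from 12×10 = 120 to 13.1111×16.6667 = 218.5185; change = +98.52.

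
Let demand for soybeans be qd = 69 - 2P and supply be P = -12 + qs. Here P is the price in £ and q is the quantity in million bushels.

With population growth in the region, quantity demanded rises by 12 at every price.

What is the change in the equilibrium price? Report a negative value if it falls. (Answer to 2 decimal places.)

+4.00

Before the shock: 69 - 2P = P + 12 ⇒ 57 = 3P ⇒ P = 19, q = 31.
The new curves are qd = 81 - 2P (demand) and qs = P + 12 (supply).
Clearing the new market: 81 - 2P = P + 12, so P = 23 and q = 35.
ΔP = 23 − 19 = +4.00.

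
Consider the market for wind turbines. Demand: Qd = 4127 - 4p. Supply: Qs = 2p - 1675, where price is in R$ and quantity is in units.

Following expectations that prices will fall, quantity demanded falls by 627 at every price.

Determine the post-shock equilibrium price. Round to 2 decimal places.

Original equilibrium: 4127 - 4p = 2p - 1675 gives 5802 = 6p, so p = 967 and Q = 259.
The new curves are Qd = 3500 - 4p (demand) and Qs = 2p - 1675 (supply).
Clearing the new market: 3500 - 4p = 2p - 1675, so p = 862.5 and Q = 50.

862.50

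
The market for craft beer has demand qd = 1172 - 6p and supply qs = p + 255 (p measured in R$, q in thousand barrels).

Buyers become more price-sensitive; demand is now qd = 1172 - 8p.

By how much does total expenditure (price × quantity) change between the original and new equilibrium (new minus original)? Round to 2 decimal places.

Before the shock: 1172 - 6p = p + 255 ⇒ 917 = 7p ⇒ p = 131, q = 386.
With the change applied: demand qd = 1172 - 8p, supply qs = p + 255.
New equilibrium: 1172 - 8p = p + 255 ⇒ 917 = 9p ⇒ p = 917/9 ≈ 101.8889, q = 3212/9 ≈ 356.8889.
Expenditure moves from 131×386 = 50566 to 101.8889×356.8889 = 36363.0123; change = -14202.99.

-14202.99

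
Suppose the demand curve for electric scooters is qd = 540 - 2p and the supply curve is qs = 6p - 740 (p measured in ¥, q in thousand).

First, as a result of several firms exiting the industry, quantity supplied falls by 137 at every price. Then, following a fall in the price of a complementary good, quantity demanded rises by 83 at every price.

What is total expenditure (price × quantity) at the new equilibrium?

46500

Original equilibrium: 540 - 2p = 6p - 740 gives 1280 = 8p, so p = 160 and q = 220.
With the change applied: demand qd = 623 - 2p, supply qs = 6p - 877.
Clearing the new market: 623 - 2p = 6p - 877, so p = 187.5 and q = 248.
New expenditure = 187.5 × 248 = 46500.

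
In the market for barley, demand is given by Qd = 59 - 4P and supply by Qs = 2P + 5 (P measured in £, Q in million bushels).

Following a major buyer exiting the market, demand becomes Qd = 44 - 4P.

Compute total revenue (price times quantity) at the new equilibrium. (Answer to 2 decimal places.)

Before the shock: 59 - 4P = 2P + 5 ⇒ 54 = 6P ⇒ P = 9, Q = 23.
The shock moves the curves to Qd = 44 - 4P and Qs = 2P + 5.
New equilibrium: 44 - 4P = 2P + 5 ⇒ 39 = 6P ⇒ P = 6.5, Q = 18.
New expenditure = 6.5 × 18 = 117.00.

117.00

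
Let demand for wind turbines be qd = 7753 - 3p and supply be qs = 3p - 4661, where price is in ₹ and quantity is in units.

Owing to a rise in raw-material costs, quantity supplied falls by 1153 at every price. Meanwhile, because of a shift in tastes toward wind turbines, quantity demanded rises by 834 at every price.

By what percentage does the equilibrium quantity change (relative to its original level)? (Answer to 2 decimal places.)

-10.32

Before the shock: 7753 - 3p = 3p - 4661 ⇒ 12414 = 6p ⇒ p = 2069, q = 1546.
After the shift, demand is qd = 8587 - 3p and supply is qs = 3p - 5814.
Setting them equal: 8587 - 3p = 3p - 5814 → 14401 = 6p, so p = 14401/6 ≈ 2400.1667 and q = 1386.5.
%Δq = (1386.5 − 1546) / 1546 × 100 = -10.32%.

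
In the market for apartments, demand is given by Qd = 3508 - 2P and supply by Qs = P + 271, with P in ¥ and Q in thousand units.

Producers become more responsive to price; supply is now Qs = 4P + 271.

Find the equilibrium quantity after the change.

Solve the original market: 3508 - 2P = P + 271, hence P = 1079 and Q = 1350.
The new curves are Qd = 3508 - 2P (demand) and Qs = 4P + 271 (supply).
Setting them equal: 3508 - 2P = 4P + 271 → 3237 = 6P, so P = 539.5 and Q = 2429.

2429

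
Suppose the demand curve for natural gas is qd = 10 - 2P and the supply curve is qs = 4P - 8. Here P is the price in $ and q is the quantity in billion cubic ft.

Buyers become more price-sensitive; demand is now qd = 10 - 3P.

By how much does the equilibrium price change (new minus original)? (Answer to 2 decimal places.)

Original equilibrium: 10 - 2P = 4P - 8 gives 18 = 6P, so P = 3 and q = 4.
After the shift, demand is qd = 10 - 3P and supply is qs = 4P - 8.
Setting them equal: 10 - 3P = 4P - 8 → 18 = 7P, so P = 18/7 ≈ 2.5714 and q = 16/7 ≈ 2.2857.
ΔP = 2.5714 − 3 = -0.43.

-0.43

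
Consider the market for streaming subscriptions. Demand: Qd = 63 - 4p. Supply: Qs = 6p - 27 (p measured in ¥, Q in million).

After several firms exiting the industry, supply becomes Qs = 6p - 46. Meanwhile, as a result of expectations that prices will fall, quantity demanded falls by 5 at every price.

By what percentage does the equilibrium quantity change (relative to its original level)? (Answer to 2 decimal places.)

Initially, 63 - 4p = 6p - 27, so 90 = 10p and p = 9, Q = 27.
After the shift, demand is Qd = 58 - 4p and supply is Qs = 6p - 46.
Setting them equal: 58 - 4p = 6p - 46 → 104 = 10p, so p = 10.4 and Q = 16.4.
%ΔQ = (16.4 − 27) / 27 × 100 = -39.26%.

-39.26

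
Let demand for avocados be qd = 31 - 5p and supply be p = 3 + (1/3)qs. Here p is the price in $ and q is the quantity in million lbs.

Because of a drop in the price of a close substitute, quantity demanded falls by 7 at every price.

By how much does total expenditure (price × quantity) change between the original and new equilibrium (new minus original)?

Solve the original market: 31 - 5p = 3p - 9, hence p = 5 and q = 6.
With the change applied: demand qd = 24 - 5p, supply qs = 3p - 9.
Equate the new curves: 24 - 5p = 3p - 9, giving 33 = 8p, p = 4.125, q = 3.375.
Expenditure moves from 5×6 = 30 to 4.125×3.375 = 13.921875; change = -16.078125.

-16.078125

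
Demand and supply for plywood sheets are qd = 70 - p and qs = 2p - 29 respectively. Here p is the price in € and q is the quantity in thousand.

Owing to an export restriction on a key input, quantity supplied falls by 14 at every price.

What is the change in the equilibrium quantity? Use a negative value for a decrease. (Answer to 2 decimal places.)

-4.67

Original equilibrium: 70 - p = 2p - 29 gives 99 = 3p, so p = 33 and q = 37.
After the shift, demand is qd = 70 - p and supply is qs = 2p - 43.
New equilibrium: 70 - p = 2p - 43 ⇒ 113 = 3p ⇒ p = 113/3 ≈ 37.6667, q = 97/3 ≈ 32.3333.
Δq = 32.3333 − 37 = -4.67.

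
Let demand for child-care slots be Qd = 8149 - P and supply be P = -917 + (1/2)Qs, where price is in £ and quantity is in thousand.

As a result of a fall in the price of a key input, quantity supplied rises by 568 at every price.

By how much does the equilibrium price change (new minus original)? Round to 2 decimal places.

Original equilibrium: 8149 - P = 2P + 1834 gives 6315 = 3P, so P = 2105 and Q = 6044.
With the change applied: demand Qd = 8149 - P, supply Qs = 2P + 2402.
Setting them equal: 8149 - P = 2P + 2402 → 5747 = 3P, so P = 5747/3 ≈ 1915.6667 and Q = 18700/3 ≈ 6233.3333.
ΔP = 1915.6667 − 2105 = -189.33.

-189.33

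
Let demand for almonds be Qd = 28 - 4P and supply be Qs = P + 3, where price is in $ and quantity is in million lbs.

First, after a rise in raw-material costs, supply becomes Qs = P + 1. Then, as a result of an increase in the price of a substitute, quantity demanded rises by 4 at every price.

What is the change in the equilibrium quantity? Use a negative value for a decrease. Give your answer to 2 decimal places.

Original equilibrium: 28 - 4P = P + 3 gives 25 = 5P, so P = 5 and Q = 8.
With the change applied: demand Qd = 32 - 4P, supply Qs = P + 1.
Equate the new curves: 32 - 4P = P + 1, giving 31 = 5P, P = 6.2, Q = 7.2.
ΔQ = 7.2 − 8 = -0.80.

-0.80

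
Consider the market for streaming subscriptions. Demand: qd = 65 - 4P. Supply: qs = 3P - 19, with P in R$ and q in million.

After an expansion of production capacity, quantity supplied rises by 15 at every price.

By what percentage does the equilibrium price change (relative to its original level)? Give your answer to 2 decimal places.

-17.86

Before the shock: 65 - 4P = 3P - 19 ⇒ 84 = 7P ⇒ P = 12, q = 17.
After the shift, demand is qd = 65 - 4P and supply is qs = 3P - 4.
Setting them equal: 65 - 4P = 3P - 4 → 69 = 7P, so P = 69/7 ≈ 9.8571 and q = 179/7 ≈ 25.5714.
%ΔP = (9.8571 − 12) / 12 × 100 = -17.86%.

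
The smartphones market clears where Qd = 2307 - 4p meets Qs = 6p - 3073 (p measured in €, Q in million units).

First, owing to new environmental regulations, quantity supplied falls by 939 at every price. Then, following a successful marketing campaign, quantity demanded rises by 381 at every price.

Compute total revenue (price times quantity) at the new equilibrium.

Solve the original market: 2307 - 4p = 6p - 3073, hence p = 538 and Q = 155.
With the change applied: demand Qd = 2688 - 4p, supply Qs = 6p - 4012.
Setting them equal: 2688 - 4p = 6p - 4012 → 6700 = 10p, so p = 670 and Q = 8.
New expenditure = 670 × 8 = 5360.

5360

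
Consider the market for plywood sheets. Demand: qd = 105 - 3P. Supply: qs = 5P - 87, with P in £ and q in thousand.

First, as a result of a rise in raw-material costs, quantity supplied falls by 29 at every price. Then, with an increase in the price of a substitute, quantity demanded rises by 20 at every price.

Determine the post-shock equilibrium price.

30.125

Solve the original market: 105 - 3P = 5P - 87, hence P = 24 and q = 33.
With the change applied: demand qd = 125 - 3P, supply qs = 5P - 116.
Equate the new curves: 125 - 3P = 5P - 116, giving 241 = 8P, P = 30.125, q = 34.625.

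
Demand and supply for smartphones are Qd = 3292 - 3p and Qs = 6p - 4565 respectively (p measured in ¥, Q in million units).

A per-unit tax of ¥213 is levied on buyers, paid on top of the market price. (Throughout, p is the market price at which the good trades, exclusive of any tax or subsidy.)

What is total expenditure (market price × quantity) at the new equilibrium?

Before the shock: 3292 - 3p = 6p - 4565 ⇒ 7857 = 9p ⇒ p = 873, Q = 673.
Since buyers pay the price plus the tax, the effective demand curve becomes Qd = 2653 - 3p.
New equilibrium: 2653 - 3p = 6p - 4565 ⇒ 7218 = 9p ⇒ p = 802, Q = 247.
New expenditure = 802 × 247 = 198094.

198094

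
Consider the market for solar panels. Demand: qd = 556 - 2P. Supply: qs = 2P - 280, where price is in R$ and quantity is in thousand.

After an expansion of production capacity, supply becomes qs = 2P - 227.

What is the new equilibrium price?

Initially, 556 - 2P = 2P - 280, so 836 = 4P and P = 209, q = 138.
After the shift, demand is qd = 556 - 2P and supply is qs = 2P - 227.
Equate the new curves: 556 - 2P = 2P - 227, giving 783 = 4P, P = 195.75, q = 164.5.

195.75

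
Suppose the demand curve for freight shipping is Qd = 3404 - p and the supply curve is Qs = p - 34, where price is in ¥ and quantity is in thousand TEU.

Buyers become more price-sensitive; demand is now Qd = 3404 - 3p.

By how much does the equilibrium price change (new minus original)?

-859.5

Solve the original market: 3404 - p = p - 34, hence p = 1719 and Q = 1685.
With the change applied: demand Qd = 3404 - 3p, supply Qs = p - 34.
Equate the new curves: 3404 - 3p = p - 34, giving 3438 = 4p, p = 859.5, Q = 825.5.
Δp = 859.5 − 1719 = -859.5.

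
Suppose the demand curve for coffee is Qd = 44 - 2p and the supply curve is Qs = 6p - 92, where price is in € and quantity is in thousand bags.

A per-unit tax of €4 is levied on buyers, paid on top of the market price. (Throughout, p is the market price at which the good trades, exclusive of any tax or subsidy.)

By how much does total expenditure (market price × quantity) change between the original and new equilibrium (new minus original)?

Initially, 44 - 2p = 6p - 92, so 136 = 8p and p = 17, Q = 10.
Since buyers pay the price plus the tax, the effective demand curve becomes Qd = 36 - 2p.
Equate the new curves: 36 - 2p = 6p - 92, giving 128 = 8p, p = 16, Q = 4.
Expenditure moves from 17×10 = 170 to 16×4 = 64; change = -106.

-106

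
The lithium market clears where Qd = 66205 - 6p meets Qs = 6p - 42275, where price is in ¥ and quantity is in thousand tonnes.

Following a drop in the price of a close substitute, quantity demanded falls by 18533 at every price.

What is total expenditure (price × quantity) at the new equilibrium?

20226831.625

Before the shock: 66205 - 6p = 6p - 42275 ⇒ 108480 = 12p ⇒ p = 9040, Q = 11965.
The shock moves the curves to Qd = 47672 - 6p and Qs = 6p - 42275.
New equilibrium: 47672 - 6p = 6p - 42275 ⇒ 89947 = 12p ⇒ p = 89947/12 ≈ 7495.5833, Q = 2698.5.
New expenditure = 7495.5833 × 2698.5 = 20226831.625.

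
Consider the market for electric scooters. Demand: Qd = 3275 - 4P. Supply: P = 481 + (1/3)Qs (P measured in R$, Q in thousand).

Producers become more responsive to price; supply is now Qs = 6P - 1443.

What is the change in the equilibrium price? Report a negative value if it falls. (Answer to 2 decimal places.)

Solve the original market: 3275 - 4P = 3P - 1443, hence P = 674 and Q = 579.
With the change applied: demand Qd = 3275 - 4P, supply Qs = 6P - 1443.
Setting them equal: 3275 - 4P = 6P - 1443 → 4718 = 10P, so P = 471.8 and Q = 1387.8.
ΔP = 471.8 − 674 = -202.20.

-202.20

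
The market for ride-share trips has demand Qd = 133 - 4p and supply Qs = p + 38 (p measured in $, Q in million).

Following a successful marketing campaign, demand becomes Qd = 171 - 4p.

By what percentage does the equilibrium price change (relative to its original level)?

Solve the original market: 133 - 4p = p + 38, hence p = 19 and Q = 57.
The shock moves the curves to Qd = 171 - 4p and Qs = p + 38.
Equate the new curves: 171 - 4p = p + 38, giving 133 = 5p, p = 26.6, Q = 64.6.
%Δp = (26.6 − 19) / 19 × 100 = +40%.

+40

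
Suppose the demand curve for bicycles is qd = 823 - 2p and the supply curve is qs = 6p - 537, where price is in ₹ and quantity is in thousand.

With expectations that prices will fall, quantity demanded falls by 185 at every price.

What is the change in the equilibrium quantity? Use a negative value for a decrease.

Before the shock: 823 - 2p = 6p - 537 ⇒ 1360 = 8p ⇒ p = 170, q = 483.
After the shift, demand is qd = 638 - 2p and supply is qs = 6p - 537.
Clearing the new market: 638 - 2p = 6p - 537, so p = 146.875 and q = 344.25.
Δq = 344.25 − 483 = -138.75.

-138.75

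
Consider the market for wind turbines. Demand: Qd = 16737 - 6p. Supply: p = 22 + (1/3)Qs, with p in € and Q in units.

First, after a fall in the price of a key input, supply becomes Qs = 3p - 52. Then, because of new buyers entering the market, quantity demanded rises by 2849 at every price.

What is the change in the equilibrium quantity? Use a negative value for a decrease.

+959

Solve the original market: 16737 - 6p = 3p - 66, hence p = 1867 and Q = 5535.
The shock moves the curves to Qd = 19586 - 6p and Qs = 3p - 52.
Clearing the new market: 19586 - 6p = 3p - 52, so p = 2182 and Q = 6494.
ΔQ = 6494 − 5535 = +959.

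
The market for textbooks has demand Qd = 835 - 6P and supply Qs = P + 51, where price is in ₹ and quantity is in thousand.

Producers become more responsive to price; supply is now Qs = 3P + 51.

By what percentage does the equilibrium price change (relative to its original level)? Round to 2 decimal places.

-22.22

Solve the original market: 835 - 6P = P + 51, hence P = 112 and Q = 163.
After the shift, demand is Qd = 835 - 6P and supply is Qs = 3P + 51.
Equate the new curves: 835 - 6P = 3P + 51, giving 784 = 9P, P = 784/9 ≈ 87.1111, Q = 937/3 ≈ 312.3333.
%ΔP = (87.1111 − 112) / 112 × 100 = -22.22%.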